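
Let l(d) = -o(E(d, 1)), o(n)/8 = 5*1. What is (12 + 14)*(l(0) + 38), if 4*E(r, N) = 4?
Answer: -52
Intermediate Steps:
E(r, N) = 1 (E(r, N) = (1/4)*4 = 1)
o(n) = 40 (o(n) = 8*(5*1) = 8*5 = 40)
l(d) = -40 (l(d) = -1*40 = -40)
(12 + 14)*(l(0) + 38) = (12 + 14)*(-40 + 38) = 26*(-2) = -52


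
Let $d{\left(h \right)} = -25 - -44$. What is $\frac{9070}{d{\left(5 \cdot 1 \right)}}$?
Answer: $\frac{9070}{19} \approx 477.37$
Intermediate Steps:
$d{\left(h \right)} = 19$ ($d{\left(h \right)} = -25 + 44 = 19$)
$\frac{9070}{d{\left(5 \cdot 1 \right)}} = \frac{9070}{19}$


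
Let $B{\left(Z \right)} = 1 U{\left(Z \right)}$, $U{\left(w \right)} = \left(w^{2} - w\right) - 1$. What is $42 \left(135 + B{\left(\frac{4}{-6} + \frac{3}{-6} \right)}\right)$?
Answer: $\frac{34405}{6} \approx 5734.2$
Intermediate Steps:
$U{\left(w \right)} = -1 + w^{2} - w$
$B{\left(Z \right)} = -1 + Z^{2} - Z$ ($B{\left(Z \right)} = 1 \left(-1 + Z^{2} - Z\right) = -1 + Z^{2} - Z$)
$42 \left(135 + B{\left(\frac{4}{-6} + \frac{3}{-6} \right)}\right) = 42 \left(135 - \left(1 - \frac{7}{6} - \left(\frac{4}{-6} + \frac{3}{-6}\right)^{2}\right)\right) = 42 \left(135 - \left(1 - \frac{7}{6} - \left(4 \left(- \frac{1}{6}\right) + 3 \left(- \frac{1}{6}\right)\right)^{2}\right)\right) = 42 \left(135 - \left(- \frac{1}{6} - \left(- \frac{2}{3} - \frac{1}{2}\right)^{2}\right)\right) = 42 \left(135 - \left(- \frac{1}{6} - \frac{49}{36}\right)\right) = 42 \left(135 + \left(-1 + \frac{49}{36} + \frac{7}{6}\right)\right) = 42 \left(135 + \frac{55}{36}\right) = 42 \cdot \frac{4915}{36} = \frac{34405}{6}$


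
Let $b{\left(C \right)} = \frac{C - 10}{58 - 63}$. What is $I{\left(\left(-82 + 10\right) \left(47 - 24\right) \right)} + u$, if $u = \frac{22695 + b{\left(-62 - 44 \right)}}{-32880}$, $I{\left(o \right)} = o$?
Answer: $- \frac{272359991}{164400} \approx -1656.7$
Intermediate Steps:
$b{\left(C \right)} = 2 - \frac{C}{5}$ ($b{\left(C \right)} = \frac{-10 + C}{-5} = \left(-10 + C\right) \left(- \frac{1}{5}\right) = 2 - \frac{C}{5}$)
$u = - \frac{113591}{164400}$ ($u = \frac{22695 - \left(-2 + \frac{-62 - 44}{5}\right)}{-32880} = \left(22695 + \left(2 - - \frac{106}{5}\right)\right) \left(- \frac{1}{32880}\right) = \left(22695 + \left(2 + \frac{106}{5}\right)\right) \left(- \frac{1}{32880}\right) = \left(22695 + \frac{116}{5}\right) \left(- \frac{1}{32880}\right) = \frac{113591}{5} \left(- \frac{1}{32880}\right) = - \frac{113591}{164400} \approx -0.69094$)
$I{\left(\left(-82 + 10\right) \left(47 - 24\right) \right)} + u = \left(-82 + 10\right) \left(47 - 24\right) - \frac{113591}{164400} = \left(-72\right) 23 - \frac{113591}{164400} = -1656 - \frac{113591}{164400} = - \frac{272359991}{164400}$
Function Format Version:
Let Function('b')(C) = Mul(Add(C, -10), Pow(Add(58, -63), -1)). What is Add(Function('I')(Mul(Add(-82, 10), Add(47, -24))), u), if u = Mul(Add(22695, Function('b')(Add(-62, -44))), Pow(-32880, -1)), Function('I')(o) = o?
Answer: Rational(-272359991, 164400) ≈ -1656.7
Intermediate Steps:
Function('b')(C) = Add(2, Mul(Rational(-1, 5), C)) (Function('b')(C) = Mul(Add(-10, C), Pow(-5, -1)) = Mul(Add(-10, C), Rational(-1, 5)) = Add(2, Mul(Rational(-1, 5), C)))
u = Rational(-113591, 164400) (u = Mul(Add(22695, Add(2, Mul(Rational(-1, 5), Add(-62, -44)))), Pow(-32880, -1)) = Mul(Add(22695, Add(2, Mul(Rational(-1, 5), -106))), Rational(-1, 32880)) = Mul(Add(22695, Add(2, Rational(106, 5))), Rational(-1, 32880)) = Mul(Add(22695, Rational(116, 5)), Rational(-1, 32880)) = Mul(Rational(113591, 5), Rational(-1, 32880)) = Rational(-113591, 164400) ≈ -0.69094)
Add(Function('I')(Mul(Add(-82, 10), Add(47, -24))), u) = Add(Mul(Add(-82, 10), Add(47, -24)), Rational(-113591, 164400)) = Add(Mul(-72, 23), Rational(-113591, 164400)) = Add(-1656, Rational(-113591, 164400)) = Rational(-272359991, 164400)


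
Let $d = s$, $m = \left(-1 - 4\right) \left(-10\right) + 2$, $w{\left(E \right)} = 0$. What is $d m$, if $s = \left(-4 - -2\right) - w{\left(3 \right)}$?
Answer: $-104$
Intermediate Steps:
$m = 52$ ($m = \left(-5\right) \left(-10\right) + 2 = 50 + 2 = 52$)
$s = -2$ ($s = \left(-4 - -2\right) - 0 = \left(-4 + 2\right) + 0 = -2 + 0 = -2$)
$d = -2$
$d m = \left(-2\right) 52 = -104$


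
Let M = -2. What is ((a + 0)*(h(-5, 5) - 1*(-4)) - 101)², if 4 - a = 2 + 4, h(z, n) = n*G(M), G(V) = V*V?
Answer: 22201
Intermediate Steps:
G(V) = V²
h(z, n) = 4*n (h(z, n) = n*(-2)² = n*4 = 4*n)
a = -2 (a = 4 - (2 + 4) = 4 - 1*6 = 4 - 6 = -2)
((a + 0)*(h(-5, 5) - 1*(-4)) - 101)² = ((-2 + 0)*(4*5 - 1*(-4)) - 101)² = (-2*(20 + 4) - 101)² = (-2*24 - 101)² = (-48 - 101)² = (-149)² = 22201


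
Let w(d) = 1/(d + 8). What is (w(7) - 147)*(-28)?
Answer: 61712/15 ≈ 4114.1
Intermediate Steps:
w(d) = 1/(8 + d)
(w(7) - 147)*(-28) = (1/(8 + 7) - 147)*(-28) = (1/15 - 147)*(-28) = -2204/15*(-28) = 61712/15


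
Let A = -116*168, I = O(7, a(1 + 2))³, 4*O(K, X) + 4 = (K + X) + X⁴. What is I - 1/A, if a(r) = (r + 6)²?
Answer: 48578048213672630293066127/38976 ≈ 1.2464e+21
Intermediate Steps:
a(r) = (6 + r)²
O(K, X) = -1 + K/4 + X/4 + X⁴/4 (O(K, X) = -1 + ((K + X) + X⁴)/4 = -1 + (K + X + X⁴)/4 = -1 + (K/4 + X/4 + X⁴/4) = -1 + K/4 + X/4 + X⁴/4)
I = 79766910038871314110125/64 (I = (-1 + (¼)*7 + (6 + (1 + 2))²/4 + ((6 + (1 + 2))²)⁴/4)³ = (-1 + 7/4 + (6 + 3)²/4 + ((6 + 3)²)⁴/4)³ = (-1 + 7/4 + (¼)*9² + (9²)⁴/4)³ = (-1 + 7/4 + (¼)*81 + (¼)*81⁴)³ = (-1 + 7/4 + 81/4 + (¼)*43046721)³ = (-1 + 7/4 + 81/4 + 43046721/4)³ = (43046805/4)³ = 79766910038871314110125/64 ≈ 1.2464e+21)
A = -19488
I - 1/A = 79766910038871314110125/64 - 1/(-19488) = 79766910038871314110125/64 - 1*(-1/19488) = 79766910038871314110125/64 + 1/19488 = 48578048213672630293066127/38976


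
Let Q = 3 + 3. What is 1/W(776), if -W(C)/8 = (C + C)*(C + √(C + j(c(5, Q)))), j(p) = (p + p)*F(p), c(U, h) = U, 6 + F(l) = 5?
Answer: -1/9622560 + √766/7467106560 ≈ -1.0022e-7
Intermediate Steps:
F(l) = -1 (F(l) = -6 + 5 = -1)
Q = 6
j(p) = -2*p (j(p) = (p + p)*(-1) = (2*p)*(-1) = -2*p)
W(C) = -16*C*(C + √(-10 + C)) (W(C) = -8*(C + C)*(C + √(C - 2*5)) = -8*2*C*(C + √(C - 10)) = -8*2*C*(C + √(-10 + C)) = -16*C*(C + √(-10 + C)))
1/W(776) = 1/(-16*776*(776 + √(-10 + 776))) = 1/(-16*776*(776 + √766)) = 1/(-9634816 - 12416*√766)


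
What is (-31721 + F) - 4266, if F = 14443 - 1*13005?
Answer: -34549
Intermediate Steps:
F = 1438 (F = 14443 - 13005 = 1438)
(-31721 + F) - 4266 = (-31721 + 1438) - 4266 = -30283 - 4266 = -34549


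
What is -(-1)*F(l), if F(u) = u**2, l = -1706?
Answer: 2910436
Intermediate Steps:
-(-1)*F(l) = -(-1)*(-1706)**2 = -(-1)*2910436 = -1*(-2910436) = 2910436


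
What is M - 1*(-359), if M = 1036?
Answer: 1395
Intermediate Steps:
M - 1*(-359) = 1036 - 1*(-359) = 1036 + 359 = 1395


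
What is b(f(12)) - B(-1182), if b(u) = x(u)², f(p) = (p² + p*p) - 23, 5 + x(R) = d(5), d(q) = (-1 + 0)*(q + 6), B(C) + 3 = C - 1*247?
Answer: 1688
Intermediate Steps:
B(C) = -250 + C (B(C) = -3 + (C - 1*247) = -3 + (C - 247) = -3 + (-247 + C) = -250 + C)
d(q) = -6 - q (d(q) = -(6 + q) = -6 - q)
x(R) = -16 (x(R) = -5 + (-6 - 1*5) = -5 + (-6 - 5) = -5 - 11 = -16)
f(p) = -23 + 2*p² (f(p) = (p² + p²) - 23 = 2*p² - 23 = -23 + 2*p²)
b(u) = 256 (b(u) = (-16)² = 256)
b(f(12)) - B(-1182) = 256 - (-250 - 1182) = 256 - 1*(-1432) = 256 + 1432 = 1688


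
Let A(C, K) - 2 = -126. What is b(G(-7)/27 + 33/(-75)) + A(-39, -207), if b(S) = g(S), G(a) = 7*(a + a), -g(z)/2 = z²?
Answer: -71589518/455625 ≈ -157.12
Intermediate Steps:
g(z) = -2*z²
A(C, K) = -124 (A(C, K) = 2 - 126 = -124)
G(a) = 14*a (G(a) = 7*(2*a) = 14*a)
b(S) = -2*S²
b(G(-7)/27 + 33/(-75)) + A(-39, -207) = -2*((14*(-7))/27 + 33/(-75))² - 124 = -2*(-98*1/27 + 33*(-1/75))² - 124 = -2*(-98/27 - 11/25)² - 124 = -2*(-2747/675)² - 124 = -2*7546009/455625 - 124 = -15092018/455625 - 124 = -71589518/455625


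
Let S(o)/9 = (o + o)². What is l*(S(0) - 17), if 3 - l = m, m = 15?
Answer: 204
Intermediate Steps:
S(o) = 36*o² (S(o) = 9*(o + o)² = 9*(2*o)² = 9*(4*o²) = 36*o²)
l = -12 (l = 3 - 1*15 = 3 - 15 = -12)
l*(S(0) - 17) = -12*(36*0² - 17) = -12*(36*0 - 17) = -12*(0 - 17) = -12*(-17) = 204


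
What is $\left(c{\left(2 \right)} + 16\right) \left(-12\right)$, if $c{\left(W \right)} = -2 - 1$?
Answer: $-156$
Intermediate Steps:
$c{\left(W \right)} = -3$
$\left(c{\left(2 \right)} + 16\right) \left(-12\right) = \left(-3 + 16\right) \left(-12\right) = 13 \left(-12\right) = -156$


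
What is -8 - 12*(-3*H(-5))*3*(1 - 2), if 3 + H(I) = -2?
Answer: 532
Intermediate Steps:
H(I) = -5 (H(I) = -3 - 2 = -5)
-8 - 12*(-3*H(-5))*3*(1 - 2) = -8 - 12*(-3*(-5))*3*(1 - 2) = -8 - 180*3*(-1) = -8 - 180*(-3) = -8 - 12*(-45) = -8 + 540 = 532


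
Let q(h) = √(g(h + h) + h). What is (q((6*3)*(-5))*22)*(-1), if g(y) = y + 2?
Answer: -44*I*√67 ≈ -360.16*I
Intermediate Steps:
g(y) = 2 + y
q(h) = √(2 + 3*h) (q(h) = √((2 + (h + h)) + h) = √((2 + 2*h) + h) = √(2 + 3*h))
(q((6*3)*(-5))*22)*(-1) = (√(2 + 3*((6*3)*(-5)))*22)*(-1) = (√(2 + 3*(18*(-5)))*22)*(-1) = (√(2 + 3*(-90))*22)*(-1) = (√(2 - 270)*22)*(-1) = (√(-268)*22)*(-1) = ((2*I*√67)*22)*(-1) = (44*I*√67)*(-1) = -44*I*√67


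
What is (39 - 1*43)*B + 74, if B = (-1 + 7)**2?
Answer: -70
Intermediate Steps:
B = 36 (B = 6**2 = 36)
(39 - 1*43)*B + 74 = (39 - 1*43)*36 + 74 = (39 - 43)*36 + 74 = -4*36 + 74 = -144 + 74 = -70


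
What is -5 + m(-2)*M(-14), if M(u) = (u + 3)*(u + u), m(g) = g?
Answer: -621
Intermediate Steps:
M(u) = 2*u*(3 + u) (M(u) = (3 + u)*(2*u) = 2*u*(3 + u))
-5 + m(-2)*M(-14) = -5 - 4*(-14)*(3 - 14) = -5 - 4*(-14)*(-11) = -5 - 2*308 = -5 - 616 = -621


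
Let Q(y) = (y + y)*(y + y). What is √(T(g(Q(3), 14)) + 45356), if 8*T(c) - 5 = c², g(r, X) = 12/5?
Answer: 3*√2015882/20 ≈ 212.97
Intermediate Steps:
Q(y) = 4*y² (Q(y) = (2*y)*(2*y) = 4*y²)
g(r, X) = 12/5 (g(r, X) = 12*(⅕) = 12/5)
T(c) = 5/8 + c²/8
√(T(g(Q(3), 14)) + 45356) = √((5/8 + (12/5)²/8) + 45356) = √((5/8 + (⅛)*(144/25)) + 45356) = √((5/8 + 18/25) + 45356) = √(269/200 + 45356) = √(9071469/200) = 3*√2015882/20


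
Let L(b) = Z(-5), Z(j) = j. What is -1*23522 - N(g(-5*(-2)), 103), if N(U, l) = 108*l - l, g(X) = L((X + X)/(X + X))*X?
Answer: -34543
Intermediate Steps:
L(b) = -5
g(X) = -5*X
N(U, l) = 107*l
-1*23522 - N(g(-5*(-2)), 103) = -1*23522 - 107*103 = -23522 - 1*11021 = -23522 - 11021 = -34543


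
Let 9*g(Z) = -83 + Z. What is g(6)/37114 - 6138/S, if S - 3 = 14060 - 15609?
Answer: 13312549/3353274 ≈ 3.9700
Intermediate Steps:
g(Z) = -83/9 + Z/9 (g(Z) = (-83 + Z)/9 = -83/9 + Z/9)
S = -1546 (S = 3 + (14060 - 15609) = 3 - 1549 = -1546)
g(6)/37114 - 6138/S = (-83/9 + (1/9)*6)/37114 - 6138/(-1546) = (-83/9 + 2/3)*(1/37114) - 6138*(-1/1546) = -77/9*1/37114 + 3069/773 = -1/4338 + 3069/773 = 13312549/3353274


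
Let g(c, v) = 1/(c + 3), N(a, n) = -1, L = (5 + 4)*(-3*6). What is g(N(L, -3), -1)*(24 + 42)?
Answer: 33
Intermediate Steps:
L = -162 (L = 9*(-18) = -162)
g(c, v) = 1/(3 + c)
g(N(L, -3), -1)*(24 + 42) = (24 + 42)/(3 - 1) = 66/2 = (½)*66 = 33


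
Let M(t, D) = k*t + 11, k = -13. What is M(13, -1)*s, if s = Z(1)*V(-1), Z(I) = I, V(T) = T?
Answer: 158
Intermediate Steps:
s = -1 (s = 1*(-1) = -1)
M(t, D) = 11 - 13*t (M(t, D) = -13*t + 11 = 11 - 13*t)
M(13, -1)*s = (11 - 13*13)*(-1) = (11 - 169)*(-1) = -158*(-1) = 158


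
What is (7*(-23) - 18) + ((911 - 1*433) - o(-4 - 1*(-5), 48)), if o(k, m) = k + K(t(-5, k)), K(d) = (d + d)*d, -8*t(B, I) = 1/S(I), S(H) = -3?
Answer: 85823/288 ≈ 298.00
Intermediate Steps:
t(B, I) = 1/24 (t(B, I) = -1/8/(-3) = -1/8*(-1/3) = 1/24)
K(d) = 2*d**2 (K(d) = (2*d)*d = 2*d**2)
o(k, m) = 1/288 + k (o(k, m) = k + 2*(1/24)**2 = k + 2*(1/576) = k + 1/288 = 1/288 + k)
(7*(-23) - 18) + ((911 - 1*433) - o(-4 - 1*(-5), 48)) = (7*(-23) - 18) + ((911 - 1*433) - (1/288 + (-4 - 1*(-5)))) = (-161 - 18) + ((911 - 433) - (1/288 + (-4 + 5))) = -179 + (478 - (1/288 + 1)) = -179 + (478 - 1*289/288) = -179 + (478 - 289/288) = -179 + 137375/288 = 85823/288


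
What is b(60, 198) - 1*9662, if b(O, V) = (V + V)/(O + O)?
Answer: -96587/10 ≈ -9658.7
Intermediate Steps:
b(O, V) = V/O (b(O, V) = (2*V)/((2*O)) = (2*V)*(1/(2*O)) = V/O)
b(60, 198) - 1*9662 = 198/60 - 1*9662 = 198*(1/60) - 9662 = 33/10 - 9662 = -96587/10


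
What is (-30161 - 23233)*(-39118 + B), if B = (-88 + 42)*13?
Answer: 2120596104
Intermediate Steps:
B = -598 (B = -46*13 = -598)
(-30161 - 23233)*(-39118 + B) = (-30161 - 23233)*(-39118 - 598) = -53394*(-39716) = 2120596104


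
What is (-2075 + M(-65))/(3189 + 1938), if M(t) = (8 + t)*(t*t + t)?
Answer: -239195/5127 ≈ -46.654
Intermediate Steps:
M(t) = (8 + t)*(t + t²) (M(t) = (8 + t)*(t² + t) = (8 + t)*(t + t²))
(-2075 + M(-65))/(3189 + 1938) = (-2075 - 65*(8 + (-65)² + 9*(-65)))/(3189 + 1938) = (-2075 - 65*(8 + 4225 - 585))/5127 = (-2075 - 65*3648)*(1/5127) = (-2075 - 237120)*(1/5127) = -239195*1/5127 = -239195/5127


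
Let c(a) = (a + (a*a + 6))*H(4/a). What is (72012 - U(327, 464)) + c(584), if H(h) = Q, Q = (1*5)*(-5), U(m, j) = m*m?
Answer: -8576067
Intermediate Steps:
U(m, j) = m²
Q = -25 (Q = 5*(-5) = -25)
H(h) = -25
c(a) = -150 - 25*a - 25*a² (c(a) = (a + (a*a + 6))*(-25) = (a + (a² + 6))*(-25) = (a + (6 + a²))*(-25) = (6 + a + a²)*(-25) = -150 - 25*a - 25*a²)
(72012 - U(327, 464)) + c(584) = (72012 - 1*327²) + (-150 - 25*584 - 25*584²) = (72012 - 1*106929) + (-150 - 14600 - 25*341056) = (72012 - 106929) + (-150 - 14600 - 8526400) = -34917 - 8541150 = -8576067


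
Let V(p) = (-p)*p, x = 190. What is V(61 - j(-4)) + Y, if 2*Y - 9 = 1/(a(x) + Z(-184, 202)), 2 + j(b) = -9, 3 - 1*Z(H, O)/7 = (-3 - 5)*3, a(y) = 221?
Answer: -4247189/820 ≈ -5179.5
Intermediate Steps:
Z(H, O) = 189 (Z(H, O) = 21 - 7*(-3 - 5)*3 = 21 - (-56)*3 = 21 - 7*(-24) = 21 + 168 = 189)
j(b) = -11 (j(b) = -2 - 9 = -11)
V(p) = -p**2
Y = 3691/820 (Y = 9/2 + 1/(2*(221 + 189)) = 9/2 + (1/2)/410 = 9/2 + (1/2)*(1/410) = 9/2 + 1/820 = 3691/820 ≈ 4.5012)
V(61 - j(-4)) + Y = -(61 - 1*(-11))**2 + 3691/820 = -(61 + 11)**2 + 3691/820 = -1*72**2 + 3691/820 = -1*5184 + 3691/820 = -5184 + 3691/820 = -4247189/820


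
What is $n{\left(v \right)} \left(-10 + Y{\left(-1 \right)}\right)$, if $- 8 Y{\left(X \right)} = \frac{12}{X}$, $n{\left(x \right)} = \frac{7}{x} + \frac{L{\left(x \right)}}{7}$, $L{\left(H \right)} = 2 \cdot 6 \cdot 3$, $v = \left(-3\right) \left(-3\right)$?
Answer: $- \frac{6341}{126} \approx -50.325$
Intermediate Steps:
$v = 9$
$L{\left(H \right)} = 36$ ($L{\left(H \right)} = 12 \cdot 3 = 36$)
$n{\left(x \right)} = \frac{36}{7} + \frac{7}{x}$ ($n{\left(x \right)} = \frac{7}{x} + \frac{36}{7} = \frac{36}{7} + \frac{7}{x}$)
$Y{\left(X \right)} = - \frac{3}{2 X}$ ($Y{\left(X \right)} = - \frac{12 \frac{1}{X}}{8} = - \frac{3}{2 X}$)
$n{\left(v \right)} \left(-10 + Y{\left(-1 \right)}\right) = \left(\frac{36}{7} + \frac{7}{9}\right) \left(-10 - \frac{3}{2 \left(-1\right)}\right) = \left(\frac{36}{7} + 7 \cdot \frac{1}{9}\right) \left(-10 - - \frac{3}{2}\right) = \left(\frac{36}{7} + \frac{7}{9}\right) \left(-10 + \frac{3}{2}\right) = \frac{373}{63} \left(- \frac{17}{2}\right) = - \frac{6341}{126}$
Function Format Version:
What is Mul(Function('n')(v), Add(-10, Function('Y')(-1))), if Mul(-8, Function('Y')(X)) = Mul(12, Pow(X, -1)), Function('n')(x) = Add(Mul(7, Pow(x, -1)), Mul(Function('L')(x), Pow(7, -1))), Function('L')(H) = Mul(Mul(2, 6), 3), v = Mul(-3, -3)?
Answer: Rational(-6341, 126) ≈ -50.325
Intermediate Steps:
v = 9
Function('L')(H) = 36 (Function('L')(H) = Mul(12, 3) = 36)
Function('n')(x) = Add(Rational(36, 7), Mul(7, Pow(x, -1))) (Function('n')(x) = Add(Mul(7, Pow(x, -1)), Mul(36, Pow(7, -1))) = Add(Mul(7, Pow(x, -1)), Mul(36, Rational(1, 7))) = Add(Mul(7, Pow(x, -1)), Rational(36, 7)) = Add(Rational(36, 7), Mul(7, Pow(x, -1))))
Function('Y')(X) = Mul(Rational(-3, 2), Pow(X, -1)) (Function('Y')(X) = Mul(Rational(-1, 8), Mul(12, Pow(X, -1))) = Mul(Rational(-3, 2), Pow(X, -1)))
Mul(Function('n')(v), Add(-10, Function('Y')(-1))) = Mul(Add(Rational(36, 7), Mul(7, Pow(9, -1))), Add(-10, Mul(Rational(-3, 2), Pow(-1, -1)))) = Mul(Add(Rational(36, 7), Mul(7, Rational(1, 9))), Add(-10, Mul(Rational(-3, 2), -1))) = Mul(Add(Rational(36, 7), Rational(7, 9)), Add(-10, Rational(3, 2))) = Mul(Rational(373, 63), Rational(-17, 2)) = Rational(-6341, 126)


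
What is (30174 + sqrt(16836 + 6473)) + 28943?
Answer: 59117 + sqrt(23309) ≈ 59270.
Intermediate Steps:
(30174 + sqrt(16836 + 6473)) + 28943 = (30174 + sqrt(23309)) + 28943 = 59117 + sqrt(23309)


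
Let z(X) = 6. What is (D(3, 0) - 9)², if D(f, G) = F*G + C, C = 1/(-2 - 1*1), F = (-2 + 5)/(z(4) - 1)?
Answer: 784/9 ≈ 87.111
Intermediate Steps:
F = ⅗ (F = (-2 + 5)/(6 - 1) = 3/5 = 3*(⅕) = ⅗ ≈ 0.60000)
C = -⅓ (C = 1/(-2 - 1) = 1/(-3) = -⅓ ≈ -0.33333)
D(f, G) = -⅓ + 3*G/5 (D(f, G) = 3*G/5 - ⅓ = -⅓ + 3*G/5)
(D(3, 0) - 9)² = ((-⅓ + (⅗)*0) - 9)² = ((-⅓ + 0) - 9)² = (-⅓ - 9)² = (-28/3)² = 784/9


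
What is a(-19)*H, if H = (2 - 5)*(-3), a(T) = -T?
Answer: 171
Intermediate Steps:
H = 9 (H = -3*(-3) = 9)
a(-19)*H = -1*(-19)*9 = 19*9 = 171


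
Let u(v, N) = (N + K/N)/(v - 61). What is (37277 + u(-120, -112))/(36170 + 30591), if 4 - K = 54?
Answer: 377845919/676689496 ≈ 0.55837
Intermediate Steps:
K = -50 (K = 4 - 1*54 = 4 - 54 = -50)
u(v, N) = (N - 50/N)/(-61 + v) (u(v, N) = (N - 50/N)/(v - 61) = (N - 50/N)/(-61 + v))
(37277 + u(-120, -112))/(36170 + 30591) = (37277 + (-50 + (-112)²)/((-112)*(-61 - 120)))/(36170 + 30591) = (37277 - 1/112*(-50 + 12544)/(-181))/66761 = (37277 - 1/112*(-1/181)*12494)*(1/66761) = (37277 + 6247/10136)*(1/66761) = (377845919/10136)*(1/66761) = 377845919/676689496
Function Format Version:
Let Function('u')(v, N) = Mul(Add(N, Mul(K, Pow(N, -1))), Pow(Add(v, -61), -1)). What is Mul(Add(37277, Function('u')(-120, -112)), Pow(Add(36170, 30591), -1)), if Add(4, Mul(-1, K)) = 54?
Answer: Rational(377845919, 676689496) ≈ 0.55837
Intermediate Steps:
K = -50 (K = Add(4, Mul(-1, 54)) = Add(4, -54) = -50)
Function('u')(v, N) = Mul(Pow(Add(-61, v), -1), Add(N, Mul(-50, Pow(N, -1)))) (Function('u')(v, N) = Mul(Add(N, Mul(-50, Pow(N, -1))), Pow(Add(v, -61), -1)) = Mul(Add(N, Mul(-50, Pow(N, -1))), Pow(Add(-61, v), -1)) = Mul(Pow(Add(-61, v), -1), Add(N, Mul(-50, Pow(N, -1)))))
Mul(Add(37277, Function('u')(-120, -112)), Pow(Add(36170, 30591), -1)) = Mul(Add(37277, Mul(Pow(-112, -1), Pow(Add(-61, -120), -1), Add(-50, Pow(-112, 2)))), Pow(Add(36170, 30591), -1)) = Mul(Add(37277, Mul(Rational(-1, 112), Pow(-181, -1), Add(-50, 12544))), Pow(66761, -1)) = Mul(Add(37277, Mul(Rational(-1, 112), Rational(-1, 181), 12494)), Rational(1, 66761)) = Mul(Add(37277, Rational(6247, 10136)), Rational(1, 66761)) = Mul(Rational(377845919, 10136), Rational(1, 66761)) = Rational(377845919, 676689496)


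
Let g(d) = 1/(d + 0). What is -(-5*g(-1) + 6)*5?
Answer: -55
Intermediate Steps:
g(d) = 1/d
-(-5*g(-1) + 6)*5 = -(-5/(-1) + 6)*5 = -(-5*(-1) + 6)*5 = -(5 + 6)*5 = -1*11*5 = -11*5 = -55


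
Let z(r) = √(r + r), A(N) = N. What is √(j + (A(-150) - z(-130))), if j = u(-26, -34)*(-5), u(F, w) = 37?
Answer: √(-335 - 2*I*√65) ≈ 0.4404 - 18.308*I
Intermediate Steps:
z(r) = √2*√r (z(r) = √(2*r) = √2*√r)
j = -185 (j = 37*(-5) = -185)
√(j + (A(-150) - z(-130))) = √(-185 + (-150 - √2*√(-130))) = √(-185 + (-150 - √2*I*√130)) = √(-185 + (-150 - 2*I*√65)) = √(-335 - 2*I*√65)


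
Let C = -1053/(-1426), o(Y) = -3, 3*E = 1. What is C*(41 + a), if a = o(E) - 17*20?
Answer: -159003/713 ≈ -223.01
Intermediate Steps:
E = ⅓ (E = (⅓)*1 = ⅓ ≈ 0.33333)
a = -343 (a = -3 - 17*20 = -3 - 340 = -343)
C = 1053/1426 (C = -1053*(-1/1426) = 1053/1426 ≈ 0.73843)
C*(41 + a) = 1053*(41 - 343)/1426 = (1053/1426)*(-302) = -159003/713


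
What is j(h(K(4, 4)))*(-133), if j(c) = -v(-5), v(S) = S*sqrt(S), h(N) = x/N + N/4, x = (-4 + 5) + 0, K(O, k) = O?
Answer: -665*I*sqrt(5) ≈ -1487.0*I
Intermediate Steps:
x = 1 (x = 1 + 0 = 1)
h(N) = 1/N + N/4
v(S) = S**(3/2)
j(c) = 5*I*sqrt(5) (j(c) = -(-5)**(3/2) = -(-5)*I*sqrt(5) = 5*I*sqrt(5))
j(h(K(4, 4)))*(-133) = (5*I*sqrt(5))*(-133) = -665*I*sqrt(5)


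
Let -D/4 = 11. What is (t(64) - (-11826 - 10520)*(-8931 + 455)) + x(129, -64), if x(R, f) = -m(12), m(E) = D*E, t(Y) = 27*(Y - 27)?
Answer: -189403169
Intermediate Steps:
t(Y) = -729 + 27*Y (t(Y) = 27*(-27 + Y) = -729 + 27*Y)
D = -44 (D = -4*11 = -44)
m(E) = -44*E
x(R, f) = 528 (x(R, f) = -(-44)*12 = -1*(-528) = 528)
(t(64) - (-11826 - 10520)*(-8931 + 455)) + x(129, -64) = ((-729 + 27*64) - (-11826 - 10520)*(-8931 + 455)) + 528 = ((-729 + 1728) - (-22346)*(-8476)) + 528 = (999 - 1*189404696) + 528 = (999 - 189404696) + 528 = -189403697 + 528 = -189403169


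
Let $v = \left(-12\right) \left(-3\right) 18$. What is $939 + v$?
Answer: $1587$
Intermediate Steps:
$v = 648$ ($v = 36 \cdot 18 = 648$)
$939 + v = 939 + 648 = 1587$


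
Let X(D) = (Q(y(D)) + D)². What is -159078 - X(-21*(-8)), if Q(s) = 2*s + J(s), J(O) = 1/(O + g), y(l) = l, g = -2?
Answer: -11383385593/27556 ≈ -4.1310e+5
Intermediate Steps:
J(O) = 1/(-2 + O) (J(O) = 1/(O - 2) = 1/(-2 + O))
Q(s) = 1/(-2 + s) + 2*s (Q(s) = 2*s + 1/(-2 + s) = 1/(-2 + s) + 2*s)
X(D) = (D + (1 + 2*D*(-2 + D))/(-2 + D))² (X(D) = ((1 + 2*D*(-2 + D))/(-2 + D) + D)² = (D + (1 + 2*D*(-2 + D))/(-2 + D))²)
-159078 - X(-21*(-8)) = -159078 - (1 + 3*(-21*(-8))*(-2 - 21*(-8)))²/(-2 - 21*(-8))² = -159078 - (1 + 3*168*(-2 + 168))²/(-2 + 168)² = -159078 - (1 + 3*168*166)²/166² = -159078 - (1 + 83664)²/27556 = -159078 - 83665²/27556 = -159078 - 6999832225/27556 = -11383385593/27556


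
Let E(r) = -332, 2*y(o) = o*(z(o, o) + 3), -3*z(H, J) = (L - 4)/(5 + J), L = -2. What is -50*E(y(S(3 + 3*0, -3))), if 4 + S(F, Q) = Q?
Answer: 16600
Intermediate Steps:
z(H, J) = 2/(5 + J) (z(H, J) = -(-2 - 4)/(3*(5 + J)) = -(-2)/(5 + J) = 2/(5 + J))
S(F, Q) = -4 + Q
y(o) = o*(3 + 2/(5 + o))/2 (y(o) = (o*(2/(5 + o) + 3))/2 = (o*(3 + 2/(5 + o)))/2 = o*(3 + 2/(5 + o))/2)
-50*E(y(S(3 + 3*0, -3))) = -50*(-332) = 16600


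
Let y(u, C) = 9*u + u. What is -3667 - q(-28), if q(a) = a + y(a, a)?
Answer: -3359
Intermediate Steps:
y(u, C) = 10*u
q(a) = 11*a (q(a) = a + 10*a = 11*a)
-3667 - q(-28) = -3667 - 11*(-28) = -3667 - 1*(-308) = -3667 + 308 = -3359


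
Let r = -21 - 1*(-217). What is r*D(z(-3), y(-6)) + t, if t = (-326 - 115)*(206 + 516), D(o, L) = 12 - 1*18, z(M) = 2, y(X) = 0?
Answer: -319578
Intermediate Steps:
D(o, L) = -6 (D(o, L) = 12 - 18 = -6)
t = -318402 (t = -441*722 = -318402)
r = 196 (r = -21 + 217 = 196)
r*D(z(-3), y(-6)) + t = 196*(-6) - 318402 = -1176 - 318402 = -319578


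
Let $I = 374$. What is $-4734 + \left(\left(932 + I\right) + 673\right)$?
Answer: $-2755$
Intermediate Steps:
$-4734 + \left(\left(932 + I\right) + 673\right) = -4734 + \left(\left(932 + 374\right) + 673\right) = -4734 + \left(1306 + 673\right) = -4734 + 1979 = -2755$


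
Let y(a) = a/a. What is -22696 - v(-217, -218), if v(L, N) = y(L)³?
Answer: -22697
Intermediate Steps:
y(a) = 1
v(L, N) = 1 (v(L, N) = 1³ = 1)
-22696 - v(-217, -218) = -22696 - 1*1 = -22696 - 1 = -22697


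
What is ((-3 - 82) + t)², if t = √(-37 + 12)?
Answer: 7200 - 850*I ≈ 7200.0 - 850.0*I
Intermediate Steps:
t = 5*I (t = √(-25) = 5*I ≈ 5.0*I)
((-3 - 82) + t)² = ((-3 - 82) + 5*I)² = (-85 + 5*I)²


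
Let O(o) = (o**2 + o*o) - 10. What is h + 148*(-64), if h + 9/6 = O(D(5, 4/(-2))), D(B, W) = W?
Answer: -18951/2 ≈ -9475.5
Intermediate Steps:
O(o) = -10 + 2*o**2 (O(o) = (o**2 + o**2) - 10 = 2*o**2 - 10 = -10 + 2*o**2)
h = -7/2 (h = -3/2 + (-10 + 2*(4/(-2))**2) = -3/2 + (-10 + 2*(4*(-1/2))**2) = -3/2 + (-10 + 2*(-2)**2) = -3/2 + (-10 + 2*4) = -3/2 + (-10 + 8) = -3/2 - 2 = -7/2 ≈ -3.5000)
h + 148*(-64) = -7/2 + 148*(-64) = -7/2 - 9472 = -18951/2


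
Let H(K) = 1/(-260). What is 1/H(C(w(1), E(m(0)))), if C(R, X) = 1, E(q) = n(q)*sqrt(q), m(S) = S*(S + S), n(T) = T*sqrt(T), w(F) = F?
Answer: -260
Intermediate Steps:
n(T) = T**(3/2)
m(S) = 2*S**2 (m(S) = S*(2*S) = 2*S**2)
E(q) = q**2 (E(q) = q**(3/2)*sqrt(q) = q**2)
H(K) = -1/260
1/H(C(w(1), E(m(0)))) = 1/(-1/260) = -260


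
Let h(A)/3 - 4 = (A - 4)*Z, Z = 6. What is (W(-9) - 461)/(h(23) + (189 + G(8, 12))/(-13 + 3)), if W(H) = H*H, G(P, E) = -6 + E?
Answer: -760/669 ≈ -1.1360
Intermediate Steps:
W(H) = H²
h(A) = -60 + 18*A (h(A) = 12 + 3*((A - 4)*6) = 12 + 3*((-4 + A)*6) = 12 + 3*(-24 + 6*A) = 12 + (-72 + 18*A) = -60 + 18*A)
(W(-9) - 461)/(h(23) + (189 + G(8, 12))/(-13 + 3)) = ((-9)² - 461)/((-60 + 18*23) + (189 + (-6 + 12))/(-13 + 3)) = (81 - 461)/((-60 + 414) + (189 + 6)/(-10)) = -380/(354 + 195*(-⅒)) = -380/(354 - 39/2) = -380/669/2 = -380*2/669 = -760/669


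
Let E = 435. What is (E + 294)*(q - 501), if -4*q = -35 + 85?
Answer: -748683/2 ≈ -3.7434e+5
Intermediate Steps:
q = -25/2 (q = -(-35 + 85)/4 = -¼*50 = -25/2 ≈ -12.500)
(E + 294)*(q - 501) = (435 + 294)*(-25/2 - 501) = 729*(-1027/2) = -748683/2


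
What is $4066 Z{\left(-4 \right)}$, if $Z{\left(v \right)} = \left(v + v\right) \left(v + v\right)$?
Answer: $260224$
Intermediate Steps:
$Z{\left(v \right)} = 4 v^{2}$ ($Z{\left(v \right)} = 2 v 2 v = 4 v^{2}$)
$4066 Z{\left(-4 \right)} = 4066 \cdot 4 \left(-4\right)^{2} = 4066 \cdot 4 \cdot 16 = 4066 \cdot 64 = 260224$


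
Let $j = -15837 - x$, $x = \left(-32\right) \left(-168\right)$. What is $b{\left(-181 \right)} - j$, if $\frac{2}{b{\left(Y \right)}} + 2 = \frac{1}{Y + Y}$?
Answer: $\frac{15378701}{725} \approx 21212.0$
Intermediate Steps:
$x = 5376$
$b{\left(Y \right)} = \frac{2}{-2 + \frac{1}{2 Y}}$ ($b{\left(Y \right)} = \frac{2}{-2 + \frac{1}{Y + Y}} = \frac{2}{-2 + \frac{1}{2 Y}}$)
$j = -21213$ ($j = -15837 - 5376 = -21213$)
$b{\left(-181 \right)} - j = \left(-4\right) \left(-181\right) \frac{1}{-1 + 4 \left(-181\right)} - -21213 = \left(-4\right) \left(-181\right) \frac{1}{-1 - 724} + 21213 = \left(-4\right) \left(-181\right) \frac{1}{-725} + 21213 = \left(-4\right) \left(-181\right) \left(- \frac{1}{725}\right) + 21213 = - \frac{724}{725} + 21213 = \frac{15378701}{725}$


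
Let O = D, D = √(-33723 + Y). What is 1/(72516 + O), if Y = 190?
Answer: 72516/5258603789 - I*√33533/5258603789 ≈ 1.379e-5 - 3.4823e-8*I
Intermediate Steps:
D = I*√33533 (D = √(-33723 + 190) = √(-33533) = I*√33533 ≈ 183.12*I)
O = I*√33533 ≈ 183.12*I
1/(72516 + O) = 1/(72516 + I*√33533)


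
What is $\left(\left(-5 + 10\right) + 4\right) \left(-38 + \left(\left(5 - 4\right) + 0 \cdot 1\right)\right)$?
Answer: $-333$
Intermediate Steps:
$\left(\left(-5 + 10\right) + 4\right) \left(-38 + \left(\left(5 - 4\right) + 0 \cdot 1\right)\right) = \left(5 + 4\right) \left(-38 + \left(\left(5 - 4\right) + 0\right)\right) = 9 \left(-38 + \left(1 + 0\right)\right) = 9 \left(-38 + 1\right) = 9 \left(-37\right) = -333$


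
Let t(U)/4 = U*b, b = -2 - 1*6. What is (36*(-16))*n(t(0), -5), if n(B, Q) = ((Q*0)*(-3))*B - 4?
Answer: 2304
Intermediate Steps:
b = -8 (b = -2 - 6 = -8)
t(U) = -32*U (t(U) = 4*(U*(-8)) = 4*(-8*U) = -32*U)
n(B, Q) = -4 (n(B, Q) = (0*(-3))*B - 4 = 0*B - 4 = 0 - 4 = -4)
(36*(-16))*n(t(0), -5) = (36*(-16))*(-4) = -576*(-4) = 2304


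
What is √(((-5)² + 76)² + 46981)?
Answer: √57182 ≈ 239.13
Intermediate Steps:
√(((-5)² + 76)² + 46981) = √((25 + 76)² + 46981) = √(101² + 46981) = √(10201 + 46981) = √57182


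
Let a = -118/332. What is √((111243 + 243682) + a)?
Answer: √9780303506/166 ≈ 595.76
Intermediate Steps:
a = -59/166 (a = -118*1/332 = -59/166 ≈ -0.35542)
√((111243 + 243682) + a) = √((111243 + 243682) - 59/166) = √(354925 - 59/166) = √(58917491/166) = √9780303506/166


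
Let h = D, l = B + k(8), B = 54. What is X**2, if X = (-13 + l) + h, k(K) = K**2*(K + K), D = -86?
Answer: 958441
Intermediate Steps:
k(K) = 2*K**3 (k(K) = K**2*(2*K) = 2*K**3)
l = 1078 (l = 54 + 2*8**3 = 54 + 2*512 = 54 + 1024 = 1078)
h = -86
X = 979 (X = (-13 + 1078) - 86 = 1065 - 86 = 979)
X**2 = 979**2 = 958441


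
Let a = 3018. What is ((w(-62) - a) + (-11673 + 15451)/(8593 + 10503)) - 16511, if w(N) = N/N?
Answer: -186451455/9548 ≈ -19528.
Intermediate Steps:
w(N) = 1
((w(-62) - a) + (-11673 + 15451)/(8593 + 10503)) - 16511 = ((1 - 1*3018) + (-11673 + 15451)/(8593 + 10503)) - 16511 = ((1 - 3018) + 3778/19096) - 16511 = (-3017 + 3778*(1/19096)) - 16511 = (-3017 + 1889/9548) - 16511 = -28804427/9548 - 16511 = -186451455/9548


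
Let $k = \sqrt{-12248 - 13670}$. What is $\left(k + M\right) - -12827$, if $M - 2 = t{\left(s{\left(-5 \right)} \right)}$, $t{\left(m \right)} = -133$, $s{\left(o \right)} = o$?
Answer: $12696 + i \sqrt{25918} \approx 12696.0 + 160.99 i$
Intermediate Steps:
$k = i \sqrt{25918}$ ($k = \sqrt{-25918} = i \sqrt{25918} \approx 160.99 i$)
$M = -131$ ($M = 2 - 133 = -131$)
$\left(k + M\right) - -12827 = \left(i \sqrt{25918} - 131\right) - -12827 = \left(-131 + i \sqrt{25918}\right) + \left(-1849 + 14676\right) = \left(-131 + i \sqrt{25918}\right) + 12827 = 12696 + i \sqrt{25918}$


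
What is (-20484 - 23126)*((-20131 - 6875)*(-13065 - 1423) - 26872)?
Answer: -17061804402160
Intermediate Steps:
(-20484 - 23126)*((-20131 - 6875)*(-13065 - 1423) - 26872) = -43610*(-27006*(-14488) - 26872) = -43610*(391262928 - 26872) = -43610*391236056 = -17061804402160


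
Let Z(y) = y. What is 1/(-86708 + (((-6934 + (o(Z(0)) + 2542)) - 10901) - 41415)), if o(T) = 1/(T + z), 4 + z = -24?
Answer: -28/4015649 ≈ -6.9727e-6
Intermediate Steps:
z = -28 (z = -4 - 24 = -28)
o(T) = 1/(-28 + T) (o(T) = 1/(T - 28) = 1/(-28 + T))
1/(-86708 + (((-6934 + (o(Z(0)) + 2542)) - 10901) - 41415)) = 1/(-86708 + (((-6934 + (1/(-28 + 0) + 2542)) - 10901) - 41415)) = 1/(-86708 + (((-6934 + (1/(-28) + 2542)) - 10901) - 41415)) = 1/(-86708 + (((-6934 + (-1/28 + 2542)) - 10901) - 41415)) = 1/(-86708 + (((-6934 + 71175/28) - 10901) - 41415)) = 1/(-86708 + ((-122977/28 - 10901) - 41415)) = 1/(-86708 + (-428205/28 - 41415)) = 1/(-86708 - 1587825/28) = 1/(-4015649/28) = -28/4015649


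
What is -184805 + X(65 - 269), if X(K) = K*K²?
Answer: -8674469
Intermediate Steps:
X(K) = K³
-184805 + X(65 - 269) = -184805 + (65 - 269)³ = -184805 + (-204)³ = -184805 - 8489664 = -8674469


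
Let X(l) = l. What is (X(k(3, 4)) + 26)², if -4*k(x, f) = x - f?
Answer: 11025/16 ≈ 689.06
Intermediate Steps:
k(x, f) = -x/4 + f/4 (k(x, f) = -(x - f)/4 = -x/4 + f/4)
(X(k(3, 4)) + 26)² = ((-¼*3 + (¼)*4) + 26)² = ((-¾ + 1) + 26)² = (¼ + 26)² = (105/4)² = 11025/16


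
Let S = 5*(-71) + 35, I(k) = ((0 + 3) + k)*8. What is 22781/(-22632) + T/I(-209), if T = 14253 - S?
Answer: -45919903/4662192 ≈ -9.8494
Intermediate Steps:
I(k) = 24 + 8*k (I(k) = (3 + k)*8 = 24 + 8*k)
S = -320 (S = -355 + 35 = -320)
T = 14573 (T = 14253 - 1*(-320) = 14253 + 320 = 14573)
22781/(-22632) + T/I(-209) = 22781/(-22632) + 14573/(24 + 8*(-209)) = 22781*(-1/22632) + 14573/(24 - 1672) = -22781/22632 + 14573/(-1648) = -22781/22632 + 14573*(-1/1648) = -22781/22632 - 14573/1648 = -45919903/4662192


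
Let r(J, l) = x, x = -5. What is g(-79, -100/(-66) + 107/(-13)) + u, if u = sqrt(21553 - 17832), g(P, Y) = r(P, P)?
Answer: 56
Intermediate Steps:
r(J, l) = -5
g(P, Y) = -5
u = 61 (u = sqrt(3721) = 61)
g(-79, -100/(-66) + 107/(-13)) + u = -5 + 61 = 56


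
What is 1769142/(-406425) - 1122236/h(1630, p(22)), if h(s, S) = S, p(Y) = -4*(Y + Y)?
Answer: 37982783109/5960900 ≈ 6372.0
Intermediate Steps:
p(Y) = -8*Y
1769142/(-406425) - 1122236/h(1630, p(22)) = 1769142/(-406425) - 1122236/((-8*22)) = 1769142*(-1/406425) - 1122236/(-176) = -589714/135475 - 1122236*(-1/176) = -589714/135475 + 280559/44 = 37982783109/5960900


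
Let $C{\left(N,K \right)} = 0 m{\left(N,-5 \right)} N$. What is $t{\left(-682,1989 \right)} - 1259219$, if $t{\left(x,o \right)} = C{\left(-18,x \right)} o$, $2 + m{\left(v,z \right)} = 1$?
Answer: $-1259219$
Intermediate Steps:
$m{\left(v,z \right)} = -1$ ($m{\left(v,z \right)} = -2 + 1 = -1$)
$C{\left(N,K \right)} = 0$ ($C{\left(N,K \right)} = 0 \left(-1\right) N = 0 N = 0$)
$t{\left(x,o \right)} = 0$ ($t{\left(x,o \right)} = 0 o = 0$)
$t{\left(-682,1989 \right)} - 1259219 = 0 - 1259219 = -1259219$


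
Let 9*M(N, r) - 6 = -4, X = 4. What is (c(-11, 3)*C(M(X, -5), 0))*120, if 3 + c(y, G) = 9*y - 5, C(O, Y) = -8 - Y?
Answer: 102720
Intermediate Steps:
M(N, r) = 2/9 (M(N, r) = ⅔ + (⅑)*(-4) = ⅔ - 4/9 = 2/9)
c(y, G) = -8 + 9*y (c(y, G) = -3 + (9*y - 5) = -3 + (-5 + 9*y) = -8 + 9*y)
(c(-11, 3)*C(M(X, -5), 0))*120 = ((-8 + 9*(-11))*(-8 - 1*0))*120 = ((-8 - 99)*(-8 + 0))*120 = -107*(-8)*120 = 856*120 = 102720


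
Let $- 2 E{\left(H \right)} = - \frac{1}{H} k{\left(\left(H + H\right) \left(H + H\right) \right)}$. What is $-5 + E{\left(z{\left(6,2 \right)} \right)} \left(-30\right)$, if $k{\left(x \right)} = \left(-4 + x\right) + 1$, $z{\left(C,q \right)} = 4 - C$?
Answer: $\frac{185}{2} \approx 92.5$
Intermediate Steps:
$k{\left(x \right)} = -3 + x$
$E{\left(H \right)} = \frac{-3 + 4 H^{2}}{2 H}$ ($E{\left(H \right)} = - \frac{- \frac{1}{H} \left(-3 + \left(H + H\right) \left(H + H\right)\right)}{2} = - \frac{- \frac{1}{H} \left(-3 + 2 H 2 H\right)}{2} = - \frac{- \frac{1}{H} \left(-3 + 4 H^{2}\right)}{2} = - \frac{\left(-1\right) \frac{1}{H} \left(-3 + 4 H^{2}\right)}{2} = \frac{-3 + 4 H^{2}}{2 H}$)
$-5 + E{\left(z{\left(6,2 \right)} \right)} \left(-30\right) = -5 + \left(2 \left(4 - 6\right) - \frac{3}{2 \left(4 - 6\right)}\right) \left(-30\right) = -5 + \left(2 \left(-2\right) - \frac{3}{2 \left(-2\right)}\right) \left(-30\right) = -5 + \left(-4 - - \frac{3}{4}\right) \left(-30\right) = -5 + \left(-4 + \frac{3}{4}\right) \left(-30\right) = -5 - - \frac{195}{2} = -5 + \frac{195}{2} = \frac{185}{2}$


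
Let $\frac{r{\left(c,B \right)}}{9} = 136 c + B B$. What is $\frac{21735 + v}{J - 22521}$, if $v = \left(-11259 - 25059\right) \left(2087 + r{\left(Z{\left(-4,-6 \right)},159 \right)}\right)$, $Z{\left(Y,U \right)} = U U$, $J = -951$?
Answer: $\frac{3313162835}{7824} \approx 4.2346 \cdot 10^{5}$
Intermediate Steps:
$Z{\left(Y,U \right)} = U^{2}$
$r{\left(c,B \right)} = 9 B^{2} + 1224 c$ ($r{\left(c,B \right)} = 9 \left(136 c + B B\right) = 9 \left(136 c + B^{2}\right) = 9 \left(B^{2} + 136 c\right) = 9 B^{2} + 1224 c$)
$v = -9939510240$ ($v = \left(-11259 - 25059\right) \left(2087 + \left(9 \cdot 159^{2} + 1224 \left(-6\right)^{2}\right)\right) = - 36318 \left(2087 + \left(9 \cdot 25281 + 1224 \cdot 36\right)\right) = - 36318 \left(2087 + \left(227529 + 44064\right)\right) = - 36318 \left(2087 + 271593\right) = \left(-36318\right) 273680 = -9939510240$)
$\frac{21735 + v}{J - 22521} = \frac{21735 - 9939510240}{-951 - 22521} = - \frac{9939488505}{-23472} = \left(-9939488505\right) \left(- \frac{1}{23472}\right) = \frac{3313162835}{7824}$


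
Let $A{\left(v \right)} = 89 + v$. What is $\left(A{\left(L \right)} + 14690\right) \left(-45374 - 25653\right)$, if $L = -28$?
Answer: $-1047719277$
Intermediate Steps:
$\left(A{\left(L \right)} + 14690\right) \left(-45374 - 25653\right) = \left(\left(89 - 28\right) + 14690\right) \left(-45374 - 25653\right) = \left(61 + 14690\right) \left(-71027\right) = 14751 \left(-71027\right) = -1047719277$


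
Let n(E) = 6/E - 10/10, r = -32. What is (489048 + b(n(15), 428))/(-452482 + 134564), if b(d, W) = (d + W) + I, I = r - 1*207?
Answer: -1223091/794795 ≈ -1.5389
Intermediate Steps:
n(E) = -1 + 6/E (n(E) = 6/E - 10*⅒ = 6/E - 1 = -1 + 6/E)
I = -239 (I = -32 - 1*207 = -32 - 207 = -239)
b(d, W) = -239 + W + d (b(d, W) = (d + W) - 239 = (W + d) - 239 = -239 + W + d)
(489048 + b(n(15), 428))/(-452482 + 134564) = (489048 + (-239 + 428 + (6 - 1*15)/15))/(-452482 + 134564) = (489048 + (-239 + 428 + (6 - 15)/15))/(-317918) = (489048 + (-239 + 428 + (1/15)*(-9)))*(-1/317918) = (489048 + (-239 + 428 - ⅗))*(-1/317918) = (489048 + 942/5)*(-1/317918) = (2446182/5)*(-1/317918) = -1223091/794795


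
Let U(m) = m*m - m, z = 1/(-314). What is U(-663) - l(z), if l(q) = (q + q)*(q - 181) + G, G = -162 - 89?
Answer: 21714874099/49298 ≈ 4.4048e+5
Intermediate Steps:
z = -1/314 ≈ -0.0031847
G = -251
U(m) = m² - m
l(q) = -251 + 2*q*(-181 + q) (l(q) = (q + q)*(q - 181) - 251 = (2*q)*(-181 + q) - 251 = 2*q*(-181 + q) - 251 = -251 + 2*q*(-181 + q))
U(-663) - l(z) = -663*(-1 - 663) - (-251 - 362*(-1/314) + 2*(-1/314)²) = -663*(-664) - (-251 + 181/157 + 2*(1/98596)) = 440232 - (-251 + 181/157 + 1/49298) = 440232 - 1*(-12316963/49298) = 440232 + 12316963/49298 = 21714874099/49298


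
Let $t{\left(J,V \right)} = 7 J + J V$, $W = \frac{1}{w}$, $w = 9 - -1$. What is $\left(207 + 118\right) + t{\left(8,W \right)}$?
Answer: $\frac{1909}{5} \approx 381.8$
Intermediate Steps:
$w = 10$ ($w = 9 + 1 = 10$)
$W = \frac{1}{10} \approx 0.1$
$\left(207 + 118\right) + t{\left(8,W \right)} = \left(207 + 118\right) + 8 \left(7 + \frac{1}{10}\right) = 325 + 8 \cdot \frac{71}{10} = 325 + \frac{284}{5} = \frac{1909}{5}$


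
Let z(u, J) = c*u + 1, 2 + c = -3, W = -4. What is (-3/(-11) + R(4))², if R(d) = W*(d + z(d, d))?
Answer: 439569/121 ≈ 3632.8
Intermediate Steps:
c = -5 (c = -2 - 3 = -5)
z(u, J) = 1 - 5*u (z(u, J) = -5*u + 1 = 1 - 5*u)
R(d) = -4 + 16*d (R(d) = -4*(d + (1 - 5*d)) = -4*(1 - 4*d) = -4 + 16*d)
(-3/(-11) + R(4))² = (-3/(-11) + (-4 + 16*4))² = (-3*(-1/11) + (-4 + 64))² = (3/11 + 60)² = (663/11)² = 439569/121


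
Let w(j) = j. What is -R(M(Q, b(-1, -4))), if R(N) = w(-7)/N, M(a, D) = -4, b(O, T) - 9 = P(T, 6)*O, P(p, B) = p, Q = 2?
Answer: -7/4 ≈ -1.7500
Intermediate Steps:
b(O, T) = 9 + O*T (b(O, T) = 9 + T*O = 9 + O*T)
R(N) = -7/N
-R(M(Q, b(-1, -4))) = -(-7)/(-4) = -(-7)*(-1)/4 = -1*7/4 = -7/4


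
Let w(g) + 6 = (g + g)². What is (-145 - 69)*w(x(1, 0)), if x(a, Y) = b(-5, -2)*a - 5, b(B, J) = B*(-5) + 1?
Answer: -376212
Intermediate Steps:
b(B, J) = 1 - 5*B (b(B, J) = -5*B + 1 = 1 - 5*B)
x(a, Y) = -5 + 26*a (x(a, Y) = (1 - 5*(-5))*a - 5 = (1 + 25)*a - 5 = 26*a - 5 = -5 + 26*a)
w(g) = -6 + 4*g² (w(g) = -6 + (g + g)² = -6 + (2*g)² = -6 + 4*g²)
(-145 - 69)*w(x(1, 0)) = (-145 - 69)*(-6 + 4*(-5 + 26*1)²) = -214*(-6 + 4*(-5 + 26)²) = -214*(-6 + 4*21²) = -214*(-6 + 4*441) = -214*(-6 + 1764) = -214*1758 = -376212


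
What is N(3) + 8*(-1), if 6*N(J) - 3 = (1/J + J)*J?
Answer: -35/6 ≈ -5.8333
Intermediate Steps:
N(J) = ½ + J*(J + 1/J)/6 (N(J) = ½ + ((1/J + J)*J)/6 = ½ + ((J + 1/J)*J)/6 = ½ + (J*(J + 1/J))/6 = ½ + J*(J + 1/J)/6)
N(3) + 8*(-1) = (⅔ + (⅙)*3²) + 8*(-1) = (⅔ + (⅙)*9) - 8 = (⅔ + 3/2) - 8 = 13/6 - 8 = -35/6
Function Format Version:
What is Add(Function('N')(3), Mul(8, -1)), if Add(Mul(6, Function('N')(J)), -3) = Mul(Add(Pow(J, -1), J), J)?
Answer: Rational(-35, 6) ≈ -5.8333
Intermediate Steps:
Function('N')(J) = Add(Rational(1, 2), Mul(Rational(1, 6), J, Add(J, Pow(J, -1)))) (Function('N')(J) = Add(Rational(1, 2), Mul(Rational(1, 6), Mul(Add(Pow(J, -1), J), J))) = Add(Rational(1, 2), Mul(Rational(1, 6), Mul(Add(J, Pow(J, -1)), J))) = Add(Rational(1, 2), Mul(Rational(1, 6), Mul(J, Add(J, Pow(J, -1))))) = Add(Rational(1, 2), Mul(Rational(1, 6), J, Add(J, Pow(J, -1)))))
Add(Function('N')(3), Mul(8, -1)) = Add(Add(Rational(2, 3), Mul(Rational(1, 6), Pow(3, 2))), Mul(8, -1)) = Add(Add(Rational(2, 3), Mul(Rational(1, 6), 9)), -8) = Add(Add(Rational(2, 3), Rational(3, 2)), -8) = Add(Rational(13, 6), -8) = Rational(-35, 6)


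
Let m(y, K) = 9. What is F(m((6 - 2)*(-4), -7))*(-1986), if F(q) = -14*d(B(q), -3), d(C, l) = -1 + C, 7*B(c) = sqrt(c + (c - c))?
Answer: -15888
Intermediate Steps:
B(c) = sqrt(c)/7 (B(c) = sqrt(c + (c - c))/7 = sqrt(c + 0)/7 = sqrt(c)/7)
F(q) = 14 - 2*sqrt(q) (F(q) = -14*(-1 + sqrt(q)/7) = 14 - 2*sqrt(q))
F(m((6 - 2)*(-4), -7))*(-1986) = (14 - 2*sqrt(9))*(-1986) = (14 - 2*3)*(-1986) = (14 - 6)*(-1986) = 8*(-1986) = -15888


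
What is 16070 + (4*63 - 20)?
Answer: 16302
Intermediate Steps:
16070 + (4*63 - 20) = 16070 + (252 - 20) = 16070 + 232 = 16302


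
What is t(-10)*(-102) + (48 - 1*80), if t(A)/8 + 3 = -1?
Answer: 3232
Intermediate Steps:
t(A) = -32 (t(A) = -24 + 8*(-1) = -24 - 8 = -32)
t(-10)*(-102) + (48 - 1*80) = -32*(-102) + (48 - 1*80) = 3264 + (48 - 80) = 3264 - 32 = 3232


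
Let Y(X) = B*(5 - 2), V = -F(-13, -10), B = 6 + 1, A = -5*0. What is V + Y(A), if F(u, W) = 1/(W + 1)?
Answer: 190/9 ≈ 21.111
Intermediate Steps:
F(u, W) = 1/(1 + W)
A = 0
B = 7
V = ⅑ (V = -1/(1 - 10) = -1/(-9) = -1*(-⅑) = ⅑ ≈ 0.11111)
Y(X) = 21 (Y(X) = 7*(5 - 2) = 7*3 = 21)
V + Y(A) = ⅑ + 21 = 190/9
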